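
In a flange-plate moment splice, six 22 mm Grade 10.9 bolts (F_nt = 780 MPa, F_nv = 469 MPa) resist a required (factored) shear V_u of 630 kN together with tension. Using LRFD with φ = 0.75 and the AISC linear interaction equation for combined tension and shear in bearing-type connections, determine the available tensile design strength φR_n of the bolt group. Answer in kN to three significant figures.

687 kN

A_b = π·22²/4 = 380.1 mm²; f_rv = 630 × 1000 / (6 × 380.1) = 276.2 MPa.
F'_nt = 1.3 F_nt − (F_nt / φF_nv) f_rv = 1.3·780 − (780/(0.75·469))·276.2 = 401.5 MPa, capped at F_nt → F'_nt = 401.5 MPa.
R_n = F'_nt · A_b · n = 401.5 × 380.1 × 6 / 1000 = 915.7 kN.
Design strength φR_n = 0.75 × 915.7 = 687 kN.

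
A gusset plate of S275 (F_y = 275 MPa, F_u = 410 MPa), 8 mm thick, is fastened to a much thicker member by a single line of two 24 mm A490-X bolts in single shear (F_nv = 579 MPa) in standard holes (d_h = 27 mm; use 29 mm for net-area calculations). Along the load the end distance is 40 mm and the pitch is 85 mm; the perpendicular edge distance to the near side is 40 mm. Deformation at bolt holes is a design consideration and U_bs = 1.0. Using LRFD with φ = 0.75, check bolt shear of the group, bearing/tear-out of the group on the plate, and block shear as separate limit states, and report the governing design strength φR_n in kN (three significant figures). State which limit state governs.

Bolt shear: A_b = π·24²/4 = 452.4 mm²; R_n = 579 × 452.4 × 2 × 1 / 1000 = 523.9 kN → 0.75 × 523.9 = 393 kN.
Bearing: edge l_c = 26.5, r_n = 104.3 kN; interior l_c = 58, r_n = 188.9 kN; R_n = 104.3 + 1·188.9 = 293.2 kN → 220 kN.
Block shear: A_gv = 1000, A_nv = 652, A_nt = 204 mm²; R_n = min(0.6F_uA_nv, 0.6F_yA_gv) + U_bs·F_u·A_nt = 244 kN → 183 kN.
Block shear governs: 183 kN.

183 kN (block shear governs)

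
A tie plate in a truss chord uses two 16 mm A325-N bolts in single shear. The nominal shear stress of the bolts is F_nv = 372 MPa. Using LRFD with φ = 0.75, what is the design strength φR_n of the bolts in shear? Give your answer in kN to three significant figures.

112 kN

A_b = π × 16² / 4 = 201.1 mm².
R_n = F_nv · A_b · n · n_s = 372 × 201.1 × 2 × 1 / 1000 = 149.6 kN.
Design strength φR_n = 0.75 × 149.6 = 112 kN.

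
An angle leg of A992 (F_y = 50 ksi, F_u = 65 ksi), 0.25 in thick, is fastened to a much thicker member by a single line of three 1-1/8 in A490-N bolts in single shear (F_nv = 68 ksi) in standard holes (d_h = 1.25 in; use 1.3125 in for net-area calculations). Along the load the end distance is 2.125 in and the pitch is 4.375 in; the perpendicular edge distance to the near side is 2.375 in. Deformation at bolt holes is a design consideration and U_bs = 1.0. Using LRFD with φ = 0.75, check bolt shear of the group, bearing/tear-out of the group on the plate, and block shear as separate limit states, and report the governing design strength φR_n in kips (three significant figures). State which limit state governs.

Bolt shear: A_b = π·1.125²/4 = 0.994 in²; R_n = 68 × 0.994 × 3 × 1 = 202.8 kips → 0.75 × 202.8 = 152 kips.
Bearing: edge l_c = 1.5, r_n = 29.25 kips; interior l_c = 3.125, r_n = 43.87 kips; R_n = 29.25 + 2·43.87 = 117 kips → 87.7 kips.
Block shear: A_gv = 2.719, A_nv = 1.898, A_nt = 0.4297 in²; R_n = min(0.6F_uA_nv, 0.6F_yA_gv) + U_bs·F_u·A_nt = 102 kips → 76.5 kips.
Block shear governs: 76.5 kips.

76.5 kips (block shear governs)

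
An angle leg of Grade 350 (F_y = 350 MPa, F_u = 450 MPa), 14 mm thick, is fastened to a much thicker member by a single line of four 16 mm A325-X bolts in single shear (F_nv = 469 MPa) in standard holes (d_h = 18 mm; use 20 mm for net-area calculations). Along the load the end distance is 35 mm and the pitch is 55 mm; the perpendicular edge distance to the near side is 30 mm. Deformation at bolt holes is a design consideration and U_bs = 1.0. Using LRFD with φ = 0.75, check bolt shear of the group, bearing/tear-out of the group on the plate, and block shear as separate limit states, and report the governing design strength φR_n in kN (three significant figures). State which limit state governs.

Bolt shear: A_b = π·16²/4 = 201.1 mm²; R_n = 469 × 201.1 × 4 × 1 / 1000 = 377.2 kN → 0.75 × 377.2 = 283 kN.
Bearing: edge l_c = 26, r_n = 196.6 kN; interior l_c = 37, r_n = 241.9 kN; R_n = 196.6 + 3·241.9 = 922.3 kN → 692 kN.
Block shear: A_gv = 2800, A_nv = 1820, A_nt = 280 mm²; R_n = min(0.6F_uA_nv, 0.6F_yA_gv) + U_bs·F_u·A_nt = 617.4 kN → 463 kN.
Bolt shear governs: 283 kN.

283 kN (bolt shear governs)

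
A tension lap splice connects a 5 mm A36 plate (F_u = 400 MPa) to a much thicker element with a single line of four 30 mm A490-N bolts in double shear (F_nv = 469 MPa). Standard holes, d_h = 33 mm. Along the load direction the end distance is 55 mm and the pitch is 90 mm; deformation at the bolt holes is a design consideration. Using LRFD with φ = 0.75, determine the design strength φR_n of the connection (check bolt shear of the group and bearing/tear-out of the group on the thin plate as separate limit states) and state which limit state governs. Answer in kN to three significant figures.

377 kN (bearing governs)

Bolt shear: A_b = π·30²/4 = 706.9 mm²; R_n = 469 × 706.9 × 4 × 2 / 1000 = 2652 kN → 0.75 × 2652 = 1990 kN.
Bearing (1.2 l_c t F_u ≤ 2.4 d t F_u): upper limit = 2.4·30·5·400 / 1000 = 144 kN.
  Edge l_c = 55 − 33/2 = 38.5 → r_n = 92.4 kN; interior l_c = 90 − 33 = 57 → r_n = 136.8 kN.
  R_n,bearing = 1·92.4 + 3·136.8 = 502.8 kN → 0.75 × 502.8 = 377 kN.
Bearing governs: 377 kN.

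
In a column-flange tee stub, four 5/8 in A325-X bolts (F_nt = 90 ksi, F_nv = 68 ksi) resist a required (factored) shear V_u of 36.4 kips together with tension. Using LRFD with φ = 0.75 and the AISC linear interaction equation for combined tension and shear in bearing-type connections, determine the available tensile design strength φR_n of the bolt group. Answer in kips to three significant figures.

59.5 kips

A_b = π·0.625²/4 = 0.3068 in²; f_rv = 36.4 / (4 × 0.3068) = 29.66 ksi.
F'_nt = 1.3 F_nt − (F_nt / φF_nv) f_rv = 1.3·90 − (90/(0.75·68))·29.66 = 64.66 ksi, capped at F_nt → F'_nt = 64.66 ksi.
R_n = F'_nt · A_b · n = 64.66 × 0.3068 × 4 = 79.35 kips.
Design strength φR_n = 0.75 × 79.35 = 59.5 kips.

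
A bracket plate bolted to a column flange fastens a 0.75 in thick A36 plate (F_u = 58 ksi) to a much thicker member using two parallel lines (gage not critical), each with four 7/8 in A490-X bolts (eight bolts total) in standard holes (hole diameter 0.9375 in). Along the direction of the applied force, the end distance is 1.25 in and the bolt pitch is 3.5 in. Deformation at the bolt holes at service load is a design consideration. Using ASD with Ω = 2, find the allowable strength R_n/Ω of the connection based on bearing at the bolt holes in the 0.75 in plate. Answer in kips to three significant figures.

315 kips

Per bolt r_n = 1.2 l_c t F_u ≤ 2.4 d t F_u; upper limit = 2.4 × 0.875 × 0.75 × 58 = 91.35 kips.
Edge bolt: l_c = 1.25 − 0.9375/2 = 0.7812 in → 1.2 × 0.7812 × 0.75 × 58 = 40.78 → r_n = 40.78 kips.
Interior bolts: l_c = 3.5 − 0.9375 = 2.562 in → 1.2 × 2.562 × 0.75 × 58 = 133.8 → r_n = 91.35 kips.
R_n = 2 × 40.78 + 6 × 91.35 = 629.7 kips.
Allowable strength R_n/Ω = 629.7 / 2 = 315 kips.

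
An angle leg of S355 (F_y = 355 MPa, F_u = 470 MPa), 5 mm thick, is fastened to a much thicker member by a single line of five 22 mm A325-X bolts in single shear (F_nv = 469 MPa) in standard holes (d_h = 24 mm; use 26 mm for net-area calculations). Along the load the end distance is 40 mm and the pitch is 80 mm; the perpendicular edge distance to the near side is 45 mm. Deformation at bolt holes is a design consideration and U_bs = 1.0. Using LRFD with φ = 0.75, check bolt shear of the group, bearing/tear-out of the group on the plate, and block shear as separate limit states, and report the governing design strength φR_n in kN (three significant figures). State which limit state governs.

Bolt shear: A_b = π·22²/4 = 380.1 mm²; R_n = 469 × 380.1 × 5 × 1 / 1000 = 891.4 kN → 0.75 × 891.4 = 669 kN.
Bearing: edge l_c = 28, r_n = 78.96 kN; interior l_c = 56, r_n = 124.1 kN; R_n = 78.96 + 4·124.1 = 575.3 kN → 431 kN.
Block shear: A_gv = 1800, A_nv = 1215, A_nt = 160 mm²; R_n = min(0.6F_uA_nv, 0.6F_yA_gv) + U_bs·F_u·A_nt = 417.8 kN → 313 kN.
Block shear governs: 313 kN.

313 kN (block shear governs)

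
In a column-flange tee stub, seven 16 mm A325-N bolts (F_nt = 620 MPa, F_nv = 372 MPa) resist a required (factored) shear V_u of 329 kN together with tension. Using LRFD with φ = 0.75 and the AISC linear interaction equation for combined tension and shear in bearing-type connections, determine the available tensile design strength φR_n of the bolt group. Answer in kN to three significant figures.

302 kN

A_b = π·16²/4 = 201.1 mm²; f_rv = 329 × 1000 / (7 × 201.1) = 233.8 MPa.
F'_nt = 1.3 F_nt − (F_nt / φF_nv) f_rv = 1.3·620 − (620/(0.75·372))·233.8 = 286.5 MPa, capped at F_nt → F'_nt = 286.5 MPa.
R_n = F'_nt · A_b · n = 286.5 × 201.1 × 7 / 1000 = 403.3 kN.
Design strength φR_n = 0.75 × 403.3 = 302 kN.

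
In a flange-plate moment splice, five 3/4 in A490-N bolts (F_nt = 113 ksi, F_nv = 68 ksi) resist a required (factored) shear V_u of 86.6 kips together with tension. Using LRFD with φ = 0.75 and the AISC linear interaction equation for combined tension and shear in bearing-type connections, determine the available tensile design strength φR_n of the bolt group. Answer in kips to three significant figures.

A_b = π·0.75²/4 = 0.4418 in²; f_rv = 86.6 / (5 × 0.4418) = 39.2 ksi.
F'_nt = 1.3 F_nt − (F_nt / φF_nv) f_rv = 1.3·113 − (113/(0.75·68))·39.2 = 60.04 ksi, capped at F_nt → F'_nt = 60.04 ksi.
R_n = F'_nt · A_b · n = 60.04 × 0.4418 × 5 = 132.6 kips.
Design strength φR_n = 0.75 × 132.6 = 99.5 kips.

99.5 kips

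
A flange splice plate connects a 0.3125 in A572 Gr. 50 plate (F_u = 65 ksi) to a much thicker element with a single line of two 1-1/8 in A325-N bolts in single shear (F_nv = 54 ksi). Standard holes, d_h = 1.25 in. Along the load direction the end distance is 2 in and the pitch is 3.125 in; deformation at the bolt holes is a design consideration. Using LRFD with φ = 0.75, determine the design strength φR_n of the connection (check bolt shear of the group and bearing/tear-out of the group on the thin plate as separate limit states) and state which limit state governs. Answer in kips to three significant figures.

Bolt shear: A_b = π·1.125²/4 = 0.994 in²; R_n = 54 × 0.994 × 2 × 1 = 107.4 kips → 0.75 × 107.4 = 80.5 kips.
Bearing (1.2 l_c t F_u ≤ 2.4 d t F_u): upper limit = 2.4·1.125·0.3125·65 = 54.84 kips.
  Edge l_c = 2 − 1.25/2 = 1.375 → r_n = 33.52 kips; interior l_c = 3.125 − 1.25 = 1.875 → r_n = 45.7 kips.
  R_n,bearing = 1·33.52 + 1·45.7 = 79.22 kips → 0.75 × 79.22 = 59.4 kips.
Bearing governs: 59.4 kips.

59.4 kips (bearing governs)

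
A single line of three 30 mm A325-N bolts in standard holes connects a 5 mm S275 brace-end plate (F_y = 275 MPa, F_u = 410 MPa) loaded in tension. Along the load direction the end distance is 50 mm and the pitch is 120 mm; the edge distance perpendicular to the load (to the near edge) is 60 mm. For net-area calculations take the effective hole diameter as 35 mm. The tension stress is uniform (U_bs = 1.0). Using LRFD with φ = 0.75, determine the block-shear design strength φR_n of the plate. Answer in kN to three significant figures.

245 kN

Shear plane L_v = 50 + 2·120 = 290 mm; A_gv = 290 × 5 = 1450 mm².
A_nv = (290 − 2.5·35) × 5 = 1012 mm².
A_nt = (60 − 0.5·35) × 5 = 212.5 mm².
0.6 F_u A_nv = 249.1 kN; 0.6 F_y A_gv = 239.2 kN → shear yielding governs the shear term.
R_n = 239.2 + 1.0 × 410 × 212.5 / 1000 = 326.4 kN.
Design strength φR_n = 0.75 × 326.4 = 245 kN.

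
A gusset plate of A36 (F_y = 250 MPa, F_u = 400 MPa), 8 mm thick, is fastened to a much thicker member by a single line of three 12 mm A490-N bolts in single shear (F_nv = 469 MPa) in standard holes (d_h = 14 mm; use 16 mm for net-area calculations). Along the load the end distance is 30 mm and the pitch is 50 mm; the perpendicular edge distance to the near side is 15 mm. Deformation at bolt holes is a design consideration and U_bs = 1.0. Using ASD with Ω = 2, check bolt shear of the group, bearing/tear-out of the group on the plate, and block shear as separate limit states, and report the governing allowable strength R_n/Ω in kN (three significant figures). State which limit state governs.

79.6 kN (bolt shear governs)

Bolt shear: A_b = π·12²/4 = 113.1 mm²; R_n = 469 × 113.1 × 3 × 1 / 1000 = 159.1 kN → 159.1 / 2 = 79.6 kN.
Bearing: edge l_c = 23, r_n = 88.32 kN; interior l_c = 36, r_n = 92.16 kN; R_n = 88.32 + 2·92.16 = 272.6 kN → 136 kN.
Block shear: A_gv = 1040, A_nv = 720, A_nt = 56 mm²; R_n = min(0.6F_uA_nv, 0.6F_yA_gv) + U_bs·F_u·A_nt = 178.4 kN → 89.2 kN.
Bolt shear governs: 79.6 kN.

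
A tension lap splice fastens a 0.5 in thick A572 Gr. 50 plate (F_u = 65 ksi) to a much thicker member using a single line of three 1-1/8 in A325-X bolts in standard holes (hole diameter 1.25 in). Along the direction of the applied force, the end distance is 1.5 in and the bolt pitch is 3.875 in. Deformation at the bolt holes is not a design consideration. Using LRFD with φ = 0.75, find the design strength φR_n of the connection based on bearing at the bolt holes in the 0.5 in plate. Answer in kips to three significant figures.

197 kips

Per bolt r_n = 1.5 l_c t F_u ≤ 3.0 d t F_u; upper limit = 3.0 × 1.125 × 0.5 × 65 = 109.7 kips.
Edge bolt: l_c = 1.5 − 1.25/2 = 0.875 in → 1.5 × 0.875 × 0.5 × 65 = 42.66 → r_n = 42.66 kips.
Interior bolts: l_c = 3.875 − 1.25 = 2.625 in → 1.5 × 2.625 × 0.5 × 65 = 128 → r_n = 109.7 kips.
R_n = 1 × 42.66 + 2 × 109.7 = 262 kips.
Design strength φR_n = 0.75 × 262 = 197 kips.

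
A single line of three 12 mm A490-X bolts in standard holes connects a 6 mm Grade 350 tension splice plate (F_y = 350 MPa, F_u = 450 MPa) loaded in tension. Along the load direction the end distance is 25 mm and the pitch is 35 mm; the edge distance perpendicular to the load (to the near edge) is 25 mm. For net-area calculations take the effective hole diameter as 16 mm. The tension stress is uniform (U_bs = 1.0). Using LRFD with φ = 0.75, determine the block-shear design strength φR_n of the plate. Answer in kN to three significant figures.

Shear plane L_v = 25 + 2·35 = 95 mm; A_gv = 95 × 6 = 570 mm².
A_nv = (95 − 2.5·16) × 6 = 330 mm².
A_nt = (25 − 0.5·16) × 6 = 102 mm².
0.6 F_u A_nv = 89.1 kN; 0.6 F_y A_gv = 119.7 kN → shear rupture governs the shear term.
R_n = 89.1 + 1.0 × 450 × 102 / 1000 = 135 kN.
Design strength φR_n = 0.75 × 135 = 101 kN.

101 kN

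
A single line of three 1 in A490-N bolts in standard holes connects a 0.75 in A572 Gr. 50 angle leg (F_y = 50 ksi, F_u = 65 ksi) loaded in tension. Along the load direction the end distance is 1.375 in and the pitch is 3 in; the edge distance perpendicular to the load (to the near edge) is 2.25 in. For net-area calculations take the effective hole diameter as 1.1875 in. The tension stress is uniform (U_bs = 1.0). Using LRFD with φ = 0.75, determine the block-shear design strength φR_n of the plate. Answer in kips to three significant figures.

157 kips

Shear plane L_v = 1.375 + 2·3 = 7.375 in; A_gv = 7.375 × 0.75 = 5.531 in².
A_nv = (7.375 − 2.5·1.1875) × 0.75 = 3.305 in².
A_nt = (2.25 − 0.5·1.1875) × 0.75 = 1.242 in².
0.6 F_u A_nv = 128.9 kips; 0.6 F_y A_gv = 165.9 kips → shear rupture governs the shear term.
R_n = 128.9 + 1.0 × 65 × 1.242 = 209.6 kips.
Design strength φR_n = 0.75 × 209.6 = 157 kips.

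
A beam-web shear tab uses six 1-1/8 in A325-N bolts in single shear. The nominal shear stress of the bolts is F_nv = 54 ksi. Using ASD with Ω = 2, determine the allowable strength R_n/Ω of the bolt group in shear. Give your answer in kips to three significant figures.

161 kips

A_b = π × 1.125² / 4 = 0.994 in².
R_n = F_nv · A_b · n · n_s = 54 × 0.994 × 6 × 1 = 322.1 kips.
Allowable strength R_n/Ω = 322.1 / 2 = 161 kips.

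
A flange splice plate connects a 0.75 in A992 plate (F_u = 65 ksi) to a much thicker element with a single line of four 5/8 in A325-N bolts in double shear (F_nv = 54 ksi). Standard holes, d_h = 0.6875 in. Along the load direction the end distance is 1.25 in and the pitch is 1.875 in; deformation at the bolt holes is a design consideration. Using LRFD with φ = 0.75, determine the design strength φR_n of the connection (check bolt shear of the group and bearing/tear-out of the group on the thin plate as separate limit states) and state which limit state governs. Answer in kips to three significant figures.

99.4 kips (bolt shear governs)

Bolt shear: A_b = π·0.625²/4 = 0.3068 in²; R_n = 54 × 0.3068 × 4 × 2 = 132.5 kips → 0.75 × 132.5 = 99.4 kips.
Bearing (1.2 l_c t F_u ≤ 2.4 d t F_u): upper limit = 2.4·0.625·0.75·65 = 73.12 kips.
  Edge l_c = 1.25 − 0.6875/2 = 0.9062 → r_n = 53.02 kips; interior l_c = 1.875 − 0.6875 = 1.188 → r_n = 69.47 kips.
  R_n,bearing = 1·53.02 + 3·69.47 = 261.4 kips → 0.75 × 261.4 = 196 kips.
Bolt shear governs: 99.4 kips.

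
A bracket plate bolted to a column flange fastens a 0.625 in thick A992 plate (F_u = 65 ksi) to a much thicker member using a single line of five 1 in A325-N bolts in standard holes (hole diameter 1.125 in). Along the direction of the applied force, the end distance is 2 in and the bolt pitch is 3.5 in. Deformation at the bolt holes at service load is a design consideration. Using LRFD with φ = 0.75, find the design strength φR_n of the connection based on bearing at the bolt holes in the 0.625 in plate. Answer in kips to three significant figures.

Per bolt r_n = 1.2 l_c t F_u ≤ 2.4 d t F_u; upper limit = 2.4 × 1 × 0.625 × 65 = 97.5 kips.
Edge bolt: l_c = 2 − 1.125/2 = 1.438 in → 1.2 × 1.438 × 0.625 × 65 = 70.08 → r_n = 70.08 kips.
Interior bolts: l_c = 3.5 − 1.125 = 2.375 in → 1.2 × 2.375 × 0.625 × 65 = 115.8 → r_n = 97.5 kips.
R_n = 1 × 70.08 + 4 × 97.5 = 460.1 kips.
Design strength φR_n = 0.75 × 460.1 = 345 kips.

345 kips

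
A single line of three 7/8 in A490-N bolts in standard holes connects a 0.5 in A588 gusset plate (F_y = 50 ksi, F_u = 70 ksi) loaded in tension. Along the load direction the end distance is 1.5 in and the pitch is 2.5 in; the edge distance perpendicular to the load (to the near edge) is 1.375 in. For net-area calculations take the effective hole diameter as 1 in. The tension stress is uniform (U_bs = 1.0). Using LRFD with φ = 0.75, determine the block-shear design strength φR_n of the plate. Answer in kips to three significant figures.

86 kips

Shear plane L_v = 1.5 + 2·2.5 = 6.5 in; A_gv = 6.5 × 0.5 = 3.25 in².
A_nv = (6.5 − 2.5·1) × 0.5 = 2 in².
A_nt = (1.375 − 0.5·1) × 0.5 = 0.4375 in².
0.6 F_u A_nv = 84 kips; 0.6 F_y A_gv = 97.5 kips → shear rupture governs the shear term.
R_n = 84 + 1.0 × 70 × 0.4375 = 114.6 kips.
Design strength φR_n = 0.75 × 114.6 = 86 kips.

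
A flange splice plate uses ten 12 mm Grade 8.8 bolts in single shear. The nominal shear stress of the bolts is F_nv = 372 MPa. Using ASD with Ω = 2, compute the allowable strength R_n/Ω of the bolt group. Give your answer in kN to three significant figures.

210 kN

A_b = π × 12² / 4 = 113.1 mm².
R_n = F_nv · A_b · n · n_s = 372 × 113.1 × 10 × 1 / 1000 = 420.7 kN.
Allowable strength R_n/Ω = 420.7 / 2 = 210 kN.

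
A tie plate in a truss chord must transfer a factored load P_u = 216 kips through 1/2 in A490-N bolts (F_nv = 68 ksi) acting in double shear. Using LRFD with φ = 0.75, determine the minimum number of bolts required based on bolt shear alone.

11 bolts

A_b = π·0.5²/4 = 0.1963 in².
Per-bolt design strength φR_n = 0.75 × 68 × 0.1963 × 2 = 20.03 kips.
n ≥ 216 / 20.03 = 10.79 → use 11 bolts.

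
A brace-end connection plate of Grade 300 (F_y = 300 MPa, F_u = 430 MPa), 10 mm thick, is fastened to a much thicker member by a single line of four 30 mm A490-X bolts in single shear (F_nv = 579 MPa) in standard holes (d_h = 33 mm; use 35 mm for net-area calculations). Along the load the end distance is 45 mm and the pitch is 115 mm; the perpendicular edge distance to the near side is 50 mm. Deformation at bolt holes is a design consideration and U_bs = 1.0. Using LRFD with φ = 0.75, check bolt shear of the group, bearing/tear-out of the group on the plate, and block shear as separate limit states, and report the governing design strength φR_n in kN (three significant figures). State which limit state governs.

622 kN (block shear governs)

Bolt shear: A_b = π·30²/4 = 706.9 mm²; R_n = 579 × 706.9 × 4 × 1 / 1000 = 1637 kN → 0.75 × 1637 = 1230 kN.
Bearing: edge l_c = 28.5, r_n = 147.1 kN; interior l_c = 82, r_n = 309.6 kN; R_n = 147.1 + 3·309.6 = 1076 kN → 807 kN.
Block shear: A_gv = 3900, A_nv = 2675, A_nt = 325 mm²; R_n = min(0.6F_uA_nv, 0.6F_yA_gv) + U_bs·F_u·A_nt = 829.9 kN → 622 kN.
Block shear governs: 622 kN.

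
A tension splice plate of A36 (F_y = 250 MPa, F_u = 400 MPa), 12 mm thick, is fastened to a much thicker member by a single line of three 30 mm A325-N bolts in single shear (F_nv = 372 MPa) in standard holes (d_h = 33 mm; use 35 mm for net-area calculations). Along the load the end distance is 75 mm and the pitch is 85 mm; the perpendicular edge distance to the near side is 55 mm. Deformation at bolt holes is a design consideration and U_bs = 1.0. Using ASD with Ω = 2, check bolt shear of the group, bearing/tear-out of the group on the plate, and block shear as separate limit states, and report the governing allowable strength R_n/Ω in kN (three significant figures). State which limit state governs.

310 kN (block shear governs)

Bolt shear: A_b = π·30²/4 = 706.9 mm²; R_n = 372 × 706.9 × 3 × 1 / 1000 = 788.9 kN → 788.9 / 2 = 394 kN.
Bearing: edge l_c = 58.5, r_n = 337 kN; interior l_c = 52, r_n = 299.5 kN; R_n = 337 + 2·299.5 = 936 kN → 468 kN.
Block shear: A_gv = 2940, A_nv = 1890, A_nt = 450 mm²; R_n = min(0.6F_uA_nv, 0.6F_yA_gv) + U_bs·F_u·A_nt = 621 kN → 310 kN.
Block shear governs: 310 kN.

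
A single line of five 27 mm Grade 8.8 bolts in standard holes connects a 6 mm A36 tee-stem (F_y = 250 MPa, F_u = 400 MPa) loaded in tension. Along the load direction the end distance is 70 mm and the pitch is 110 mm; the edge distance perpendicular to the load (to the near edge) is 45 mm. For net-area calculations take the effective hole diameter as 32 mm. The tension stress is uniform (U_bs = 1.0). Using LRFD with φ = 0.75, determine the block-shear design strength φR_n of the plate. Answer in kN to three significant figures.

Shear plane L_v = 70 + 4·110 = 510 mm; A_gv = 510 × 6 = 3060 mm².
A_nv = (510 − 4.5·32) × 6 = 2196 mm².
A_nt = (45 − 0.5·32) × 6 = 174 mm².
0.6 F_u A_nv = 527 kN; 0.6 F_y A_gv = 459 kN → shear yielding governs the shear term.
R_n = 459 + 1.0 × 400 × 174 / 1000 = 528.6 kN.
Design strength φR_n = 0.75 × 528.6 = 396 kN.

396 kN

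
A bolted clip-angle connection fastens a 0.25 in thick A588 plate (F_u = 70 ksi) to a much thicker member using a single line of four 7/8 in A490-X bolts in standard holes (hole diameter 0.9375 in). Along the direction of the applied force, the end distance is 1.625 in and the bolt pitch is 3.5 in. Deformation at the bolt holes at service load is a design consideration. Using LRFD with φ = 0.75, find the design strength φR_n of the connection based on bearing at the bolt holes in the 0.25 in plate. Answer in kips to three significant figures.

Per bolt r_n = 1.2 l_c t F_u ≤ 2.4 d t F_u; upper limit = 2.4 × 0.875 × 0.25 × 70 = 36.75 kips.
Edge bolt: l_c = 1.625 − 0.9375/2 = 1.156 in → 1.2 × 1.156 × 0.25 × 70 = 24.28 → r_n = 24.28 kips.
Interior bolts: l_c = 3.5 − 0.9375 = 2.562 in → 1.2 × 2.562 × 0.25 × 70 = 53.81 → r_n = 36.75 kips.
R_n = 1 × 24.28 + 3 × 36.75 = 134.5 kips.
Design strength φR_n = 0.75 × 134.5 = 101 kips.

101 kips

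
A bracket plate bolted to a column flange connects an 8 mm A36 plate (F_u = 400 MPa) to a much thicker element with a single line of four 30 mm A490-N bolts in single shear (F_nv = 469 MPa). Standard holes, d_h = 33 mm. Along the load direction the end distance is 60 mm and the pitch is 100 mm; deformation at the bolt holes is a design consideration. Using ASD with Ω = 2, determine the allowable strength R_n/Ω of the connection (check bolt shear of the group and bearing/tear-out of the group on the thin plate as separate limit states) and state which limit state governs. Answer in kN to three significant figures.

Bolt shear: A_b = π·30²/4 = 706.9 mm²; R_n = 469 × 706.9 × 4 × 1 / 1000 = 1326 kN → 1326 / 2 = 663 kN.
Bearing (1.2 l_c t F_u ≤ 2.4 d t F_u): upper limit = 2.4·30·8·400 / 1000 = 230.4 kN.
  Edge l_c = 60 − 33/2 = 43.5 → r_n = 167 kN; interior l_c = 100 − 33 = 67 → r_n = 230.4 kN.
  R_n,bearing = 1·167 + 3·230.4 = 858.2 kN → 858.2 / 2 = 429 kN.
Bearing governs: 429 kN.

429 kN (bearing governs)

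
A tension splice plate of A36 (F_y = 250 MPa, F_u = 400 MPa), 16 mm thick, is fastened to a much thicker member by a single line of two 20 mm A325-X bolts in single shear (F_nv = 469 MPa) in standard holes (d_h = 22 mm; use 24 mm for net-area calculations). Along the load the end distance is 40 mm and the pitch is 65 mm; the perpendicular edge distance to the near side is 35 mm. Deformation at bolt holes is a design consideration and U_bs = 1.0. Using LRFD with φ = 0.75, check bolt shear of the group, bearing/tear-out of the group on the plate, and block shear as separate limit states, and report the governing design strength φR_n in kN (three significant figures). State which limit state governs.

221 kN (bolt shear governs)

Bolt shear: A_b = π·20²/4 = 314.2 mm²; R_n = 469 × 314.2 × 2 × 1 / 1000 = 294.7 kN → 0.75 × 294.7 = 221 kN.
Bearing: edge l_c = 29, r_n = 222.7 kN; interior l_c = 43, r_n = 307.2 kN; R_n = 222.7 + 1·307.2 = 529.9 kN → 397 kN.
Block shear: A_gv = 1680, A_nv = 1104, A_nt = 368 mm²; R_n = min(0.6F_uA_nv, 0.6F_yA_gv) + U_bs·F_u·A_nt = 399.2 kN → 299 kN.
Bolt shear governs: 221 kN.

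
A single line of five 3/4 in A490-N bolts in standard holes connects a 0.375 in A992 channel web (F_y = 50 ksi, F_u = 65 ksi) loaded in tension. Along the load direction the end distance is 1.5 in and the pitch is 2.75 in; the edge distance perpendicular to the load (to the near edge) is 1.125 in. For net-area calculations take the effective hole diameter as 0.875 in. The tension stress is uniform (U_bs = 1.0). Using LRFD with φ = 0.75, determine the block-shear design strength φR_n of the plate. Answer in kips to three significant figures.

106 kips

Shear plane L_v = 1.5 + 4·2.75 = 12.5 in; A_gv = 12.5 × 0.375 = 4.688 in².
A_nv = (12.5 − 4.5·0.875) × 0.375 = 3.211 in².
A_nt = (1.125 − 0.5·0.875) × 0.375 = 0.2578 in².
0.6 F_u A_nv = 125.2 kips; 0.6 F_y A_gv = 140.6 kips → shear rupture governs the shear term.
R_n = 125.2 + 1.0 × 65 × 0.2578 = 142 kips.
Design strength φR_n = 0.75 × 142 = 106 kips.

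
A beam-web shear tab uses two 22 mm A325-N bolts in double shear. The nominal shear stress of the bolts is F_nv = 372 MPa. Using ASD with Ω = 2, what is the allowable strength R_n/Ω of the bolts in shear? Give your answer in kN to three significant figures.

A_b = π × 22² / 4 = 380.1 mm².
R_n = F_nv · A_b · n · n_s = 372 × 380.1 × 2 × 2 / 1000 = 565.6 kN.
Allowable strength R_n/Ω = 565.6 / 2 = 283 kN.

283 kN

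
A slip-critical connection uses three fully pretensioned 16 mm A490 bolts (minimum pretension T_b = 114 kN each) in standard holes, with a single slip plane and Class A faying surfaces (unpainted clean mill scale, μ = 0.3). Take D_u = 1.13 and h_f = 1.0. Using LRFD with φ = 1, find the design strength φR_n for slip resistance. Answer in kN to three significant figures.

R_n = μ · D_u · h_f · T_b · n_s · n_b = 0.3 × 1.13 × 1.0 × 114 × 1 × 3 = 115.9 kN.
Design strength φR_n = 1 × 115.9 = 116 kN.

116 kN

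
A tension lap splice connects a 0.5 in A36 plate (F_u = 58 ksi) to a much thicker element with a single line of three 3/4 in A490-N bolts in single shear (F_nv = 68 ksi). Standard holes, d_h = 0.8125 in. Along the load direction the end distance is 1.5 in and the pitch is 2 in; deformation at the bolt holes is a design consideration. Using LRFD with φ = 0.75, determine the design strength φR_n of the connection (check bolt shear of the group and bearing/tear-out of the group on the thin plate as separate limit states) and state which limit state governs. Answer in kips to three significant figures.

67.6 kips (bolt shear governs)

Bolt shear: A_b = π·0.75²/4 = 0.4418 in²; R_n = 68 × 0.4418 × 3 × 1 = 90.12 kips → 0.75 × 90.12 = 67.6 kips.
Bearing (1.2 l_c t F_u ≤ 2.4 d t F_u): upper limit = 2.4·0.75·0.5·58 = 52.2 kips.
  Edge l_c = 1.5 − 0.8125/2 = 1.094 → r_n = 38.06 kips; interior l_c = 2 − 0.8125 = 1.188 → r_n = 41.33 kips.
  R_n,bearing = 1·38.06 + 2·41.33 = 120.7 kips → 0.75 × 120.7 = 90.5 kips.
Bolt shear governs: 67.6 kips.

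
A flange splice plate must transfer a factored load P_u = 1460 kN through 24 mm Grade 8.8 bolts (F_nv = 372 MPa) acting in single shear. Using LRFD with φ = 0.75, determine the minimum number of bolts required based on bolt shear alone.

A_b = π·24²/4 = 452.4 mm².
Per-bolt design strength φR_n = 0.75 × 372 × 452.4 × 1 / 1000 = 126.2 kN.
n ≥ 1460 / 126.2 = 11.57 → use 12 bolts.

12 bolts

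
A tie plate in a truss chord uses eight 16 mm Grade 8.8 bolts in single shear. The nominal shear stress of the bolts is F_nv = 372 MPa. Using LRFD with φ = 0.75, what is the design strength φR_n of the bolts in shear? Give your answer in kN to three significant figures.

449 kN

A_b = π × 16² / 4 = 201.1 mm².
R_n = F_nv · A_b · n · n_s = 372 × 201.1 × 8 × 1 / 1000 = 598.4 kN.
Design strength φR_n = 0.75 × 598.4 = 449 kN.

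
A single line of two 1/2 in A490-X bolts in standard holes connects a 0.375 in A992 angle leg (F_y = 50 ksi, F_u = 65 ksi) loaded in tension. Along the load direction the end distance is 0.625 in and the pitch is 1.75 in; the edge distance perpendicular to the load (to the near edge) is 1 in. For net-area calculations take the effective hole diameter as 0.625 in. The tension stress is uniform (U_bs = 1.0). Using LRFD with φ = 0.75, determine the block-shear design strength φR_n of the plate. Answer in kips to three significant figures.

28.3 kips

Shear plane L_v = 0.625 + 1·1.75 = 2.375 in; A_gv = 2.375 × 0.375 = 0.8906 in².
A_nv = (2.375 − 1.5·0.625) × 0.375 = 0.5391 in².
A_nt = (1 − 0.5·0.625) × 0.375 = 0.2578 in².
0.6 F_u A_nv = 21.02 kips; 0.6 F_y A_gv = 26.72 kips → shear rupture governs the shear term.
R_n = 21.02 + 1.0 × 65 × 0.2578 = 37.78 kips.
Design strength φR_n = 0.75 × 37.78 = 28.3 kips.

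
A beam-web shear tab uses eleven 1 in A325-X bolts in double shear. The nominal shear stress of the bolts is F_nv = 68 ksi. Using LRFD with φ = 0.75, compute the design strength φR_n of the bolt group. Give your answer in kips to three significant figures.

A_b = π × 1² / 4 = 0.7854 in².
R_n = F_nv · A_b · n · n_s = 68 × 0.7854 × 11 × 2 = 1175 kips.
Design strength φR_n = 0.75 × 1175 = 881 kips.

881 kips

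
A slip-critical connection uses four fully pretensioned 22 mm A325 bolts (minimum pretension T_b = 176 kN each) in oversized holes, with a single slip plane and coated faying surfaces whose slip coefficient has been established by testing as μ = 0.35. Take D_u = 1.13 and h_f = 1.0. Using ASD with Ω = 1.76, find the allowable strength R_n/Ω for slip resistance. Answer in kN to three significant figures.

158 kN

R_n = μ · D_u · h_f · T_b · n_s · n_b = 0.35 × 1.13 × 1.0 × 176 × 1 × 4 = 278.4 kN.
Allowable strength R_n/Ω = 278.4 / 1.76 = 158 kN.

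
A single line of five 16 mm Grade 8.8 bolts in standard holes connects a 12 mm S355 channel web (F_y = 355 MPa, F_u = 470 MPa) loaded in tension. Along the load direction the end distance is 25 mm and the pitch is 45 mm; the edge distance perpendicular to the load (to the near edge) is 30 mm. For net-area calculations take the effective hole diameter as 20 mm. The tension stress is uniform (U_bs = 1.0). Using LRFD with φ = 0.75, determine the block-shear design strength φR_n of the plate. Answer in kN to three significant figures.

Shear plane L_v = 25 + 4·45 = 205 mm; A_gv = 205 × 12 = 2460 mm².
A_nv = (205 − 4.5·20) × 12 = 1380 mm².
A_nt = (30 − 0.5·20) × 12 = 240 mm².
0.6 F_u A_nv = 389.2 kN; 0.6 F_y A_gv = 524 kN → shear rupture governs the shear term.
R_n = 389.2 + 1.0 × 470 × 240 / 1000 = 502 kN.
Design strength φR_n = 0.75 × 502 = 376 kN.

376 kN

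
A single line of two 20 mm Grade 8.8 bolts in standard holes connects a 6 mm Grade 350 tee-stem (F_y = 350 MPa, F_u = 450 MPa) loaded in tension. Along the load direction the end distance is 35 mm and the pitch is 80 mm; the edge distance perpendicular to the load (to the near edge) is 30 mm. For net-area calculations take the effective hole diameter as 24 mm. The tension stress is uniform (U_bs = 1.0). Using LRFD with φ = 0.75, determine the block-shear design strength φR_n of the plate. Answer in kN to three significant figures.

132 kN

Shear plane L_v = 35 + 1·80 = 115 mm; A_gv = 115 × 6 = 690 mm².
A_nv = (115 − 1.5·24) × 6 = 474 mm².
A_nt = (30 − 0.5·24) × 6 = 108 mm².
0.6 F_u A_nv = 128 kN; 0.6 F_y A_gv = 144.9 kN → shear rupture governs the shear term.
R_n = 128 + 1.0 × 450 × 108 / 1000 = 176.6 kN.
Design strength φR_n = 0.75 × 176.6 = 132 kN.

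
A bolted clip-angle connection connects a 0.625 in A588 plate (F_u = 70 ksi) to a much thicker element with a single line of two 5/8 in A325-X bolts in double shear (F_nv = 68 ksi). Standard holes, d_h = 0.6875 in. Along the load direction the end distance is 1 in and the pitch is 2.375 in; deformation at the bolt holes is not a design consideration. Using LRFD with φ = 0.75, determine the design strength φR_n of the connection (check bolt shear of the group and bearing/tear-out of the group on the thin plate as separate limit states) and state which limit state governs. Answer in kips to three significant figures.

62.6 kips (bolt shear governs)

Bolt shear: A_b = π·0.625²/4 = 0.3068 in²; R_n = 68 × 0.3068 × 2 × 2 = 83.45 kips → 0.75 × 83.45 = 62.6 kips.
Bearing (1.5 l_c t F_u ≤ 3.0 d t F_u): upper limit = 3.0·0.625·0.625·70 = 82.03 kips.
  Edge l_c = 1 − 0.6875/2 = 0.6562 → r_n = 43.07 kips; interior l_c = 2.375 − 0.6875 = 1.688 → r_n = 82.03 kips.
  R_n,bearing = 1·43.07 + 1·82.03 = 125.1 kips → 0.75 × 125.1 = 93.8 kips.
Bolt shear governs: 62.6 kips.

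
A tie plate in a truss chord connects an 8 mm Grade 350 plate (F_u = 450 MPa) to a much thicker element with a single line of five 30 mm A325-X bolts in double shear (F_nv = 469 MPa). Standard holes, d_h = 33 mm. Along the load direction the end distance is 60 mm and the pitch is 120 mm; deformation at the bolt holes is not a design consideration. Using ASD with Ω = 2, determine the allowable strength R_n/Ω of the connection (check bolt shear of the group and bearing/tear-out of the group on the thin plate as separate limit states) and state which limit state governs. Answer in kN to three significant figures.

765 kN (bearing governs)

Bolt shear: A_b = π·30²/4 = 706.9 mm²; R_n = 469 × 706.9 × 5 × 2 / 1000 = 3315 kN → 3315 / 2 = 1660 kN.
Bearing (1.5 l_c t F_u ≤ 3.0 d t F_u): upper limit = 3.0·30·8·450 / 1000 = 324 kN.
  Edge l_c = 60 − 33/2 = 43.5 → r_n = 234.9 kN; interior l_c = 120 − 33 = 87 → r_n = 324 kN.
  R_n,bearing = 1·234.9 + 4·324 = 1531 kN → 1531 / 2 = 765 kN.
Bearing governs: 765 kN.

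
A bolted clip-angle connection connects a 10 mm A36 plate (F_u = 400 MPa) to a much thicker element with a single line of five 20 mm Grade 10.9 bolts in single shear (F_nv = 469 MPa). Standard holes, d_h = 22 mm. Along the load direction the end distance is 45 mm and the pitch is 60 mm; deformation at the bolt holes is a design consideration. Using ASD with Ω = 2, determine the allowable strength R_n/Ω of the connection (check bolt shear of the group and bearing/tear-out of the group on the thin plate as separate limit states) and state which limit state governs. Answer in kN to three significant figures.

368 kN (bolt shear governs)

Bolt shear: A_b = π·20²/4 = 314.2 mm²; R_n = 469 × 314.2 × 5 × 1 / 1000 = 736.7 kN → 736.7 / 2 = 368 kN.
Bearing (1.2 l_c t F_u ≤ 2.4 d t F_u): upper limit = 2.4·20·10·400 / 1000 = 192 kN.
  Edge l_c = 45 − 22/2 = 34 → r_n = 163.2 kN; interior l_c = 60 − 22 = 38 → r_n = 182.4 kN.
  R_n,bearing = 1·163.2 + 4·182.4 = 892.8 kN → 892.8 / 2 = 446 kN.
Bolt shear governs: 368 kN.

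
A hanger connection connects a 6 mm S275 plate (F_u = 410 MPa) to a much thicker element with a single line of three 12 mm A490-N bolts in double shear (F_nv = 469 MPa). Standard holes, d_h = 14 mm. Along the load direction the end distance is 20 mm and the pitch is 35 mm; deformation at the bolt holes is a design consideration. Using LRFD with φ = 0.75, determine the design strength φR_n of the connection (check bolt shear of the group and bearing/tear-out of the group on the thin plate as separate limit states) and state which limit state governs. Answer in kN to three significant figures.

Bolt shear: A_b = π·12²/4 = 113.1 mm²; R_n = 469 × 113.1 × 3 × 2 / 1000 = 318.3 kN → 0.75 × 318.3 = 239 kN.
Bearing (1.2 l_c t F_u ≤ 2.4 d t F_u): upper limit = 2.4·12·6·410 / 1000 = 70.85 kN.
  Edge l_c = 20 − 14/2 = 13 → r_n = 38.38 kN; interior l_c = 35 − 14 = 21 → r_n = 61.99 kN.
  R_n,bearing = 1·38.38 + 2·61.99 = 162.4 kN → 0.75 × 162.4 = 122 kN.
Bearing governs: 122 kN.

122 kN (bearing governs)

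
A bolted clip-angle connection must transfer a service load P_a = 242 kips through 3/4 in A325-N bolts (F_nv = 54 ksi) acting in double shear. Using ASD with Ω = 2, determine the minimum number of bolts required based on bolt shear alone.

A_b = π·0.75²/4 = 0.4418 in².
Per-bolt allowable strength R_n/Ω = 54 × 0.4418 × 2 / 2 = 23.86 kips.
n ≥ 242 / 23.86 = 10.14 → use 11 bolts.

11 bolts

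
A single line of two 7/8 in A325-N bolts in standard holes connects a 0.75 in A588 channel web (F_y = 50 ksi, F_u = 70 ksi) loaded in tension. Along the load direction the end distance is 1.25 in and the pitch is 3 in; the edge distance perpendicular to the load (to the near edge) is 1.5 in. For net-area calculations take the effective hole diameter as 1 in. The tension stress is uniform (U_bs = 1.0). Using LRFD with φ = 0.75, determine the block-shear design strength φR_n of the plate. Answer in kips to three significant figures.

Shear plane L_v = 1.25 + 1·3 = 4.25 in; A_gv = 4.25 × 0.75 = 3.188 in².
A_nv = (4.25 − 1.5·1) × 0.75 = 2.062 in².
A_nt = (1.5 − 0.5·1) × 0.75 = 0.75 in².
0.6 F_u A_nv = 86.62 kips; 0.6 F_y A_gv = 95.62 kips → shear rupture governs the shear term.
R_n = 86.62 + 1.0 × 70 × 0.75 = 139.1 kips.
Design strength φR_n = 0.75 × 139.1 = 104 kips.

104 kips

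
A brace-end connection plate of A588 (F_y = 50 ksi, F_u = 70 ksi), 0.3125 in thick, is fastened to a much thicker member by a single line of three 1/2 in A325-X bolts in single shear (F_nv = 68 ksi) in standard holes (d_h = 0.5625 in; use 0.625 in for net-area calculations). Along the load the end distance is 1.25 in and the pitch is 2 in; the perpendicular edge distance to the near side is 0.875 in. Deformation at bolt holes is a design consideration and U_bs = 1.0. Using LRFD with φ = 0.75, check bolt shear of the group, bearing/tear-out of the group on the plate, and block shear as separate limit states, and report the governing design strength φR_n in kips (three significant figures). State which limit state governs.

Bolt shear: A_b = π·0.5²/4 = 0.1963 in²; R_n = 68 × 0.1963 × 3 × 1 = 40.06 kips → 0.75 × 40.06 = 30 kips.
Bearing: edge l_c = 0.9688, r_n = 25.43 kips; interior l_c = 1.438, r_n = 26.25 kips; R_n = 25.43 + 2·26.25 = 77.93 kips → 58.4 kips.
Block shear: A_gv = 1.641, A_nv = 1.152, A_nt = 0.1758 in²; R_n = min(0.6F_uA_nv, 0.6F_yA_gv) + U_bs·F_u·A_nt = 60.7 kips → 45.5 kips.
Bolt shear governs: 30 kips.

30 kips (bolt shear governs)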